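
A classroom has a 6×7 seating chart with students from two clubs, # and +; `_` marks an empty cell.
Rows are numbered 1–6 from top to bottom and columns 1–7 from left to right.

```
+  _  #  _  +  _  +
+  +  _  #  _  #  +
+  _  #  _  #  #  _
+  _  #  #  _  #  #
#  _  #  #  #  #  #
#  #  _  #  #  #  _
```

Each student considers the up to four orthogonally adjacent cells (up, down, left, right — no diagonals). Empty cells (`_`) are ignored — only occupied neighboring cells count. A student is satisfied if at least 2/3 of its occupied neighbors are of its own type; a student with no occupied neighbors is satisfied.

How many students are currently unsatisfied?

Row 1: (1,1)+ 1/1 ok · (1,3)# 0/0 ok · (1,5)+ 0/0 ok · (1,7)+ 1/1 ok
Row 2: (2,1)+ 3/3 ok · (2,2)+ 1/1 ok · (2,4)# 0/0 ok · (2,6)# 1/2 unhappy · (2,7)+ 1/2 unhappy
Row 3: (3,1)+ 2/2 ok · (3,3)# 1/1 ok · (3,5)# 1/1 ok · (3,6)# 3/3 ok
Row 4: (4,1)+ 1/2 unhappy · (4,3)# 3/3 ok · (4,4)# 2/2 ok · (4,6)# 3/3 ok · (4,7)# 2/2 ok
Row 5: (5,1)# 1/2 unhappy · (5,3)# 2/2 ok · (5,4)# 4/4 ok · (5,5)# 3/3 ok · (5,6)# 4/4 ok · (5,7)# 2/2 ok
Row 6: (6,1)# 2/2 ok · (6,2)# 1/1 ok · (6,4)# 2/2 ok · (6,5)# 3/3 ok · (6,6)# 2/2 ok
Unsatisfied: (2,6), (2,7), (4,1), (5,1) — 4 in total.

4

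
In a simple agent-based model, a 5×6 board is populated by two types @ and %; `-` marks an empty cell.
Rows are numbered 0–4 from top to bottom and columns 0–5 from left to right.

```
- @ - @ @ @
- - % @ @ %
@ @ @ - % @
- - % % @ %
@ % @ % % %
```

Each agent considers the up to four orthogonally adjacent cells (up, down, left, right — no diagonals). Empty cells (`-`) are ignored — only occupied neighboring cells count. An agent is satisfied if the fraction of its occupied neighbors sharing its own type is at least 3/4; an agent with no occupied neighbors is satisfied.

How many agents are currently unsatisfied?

17

(0,1)@ 0/0 satisfied
(0,3)@ 2/2 satisfied
(0,4)@ 3/3 satisfied
(0,5)@ 1/2 not
(1,2)% 0/2 not
(1,3)@ 2/3 not
(1,4)@ 2/4 not
(1,5)% 0/3 not
(2,0)@ 1/1 satisfied
(2,1)@ 2/2 satisfied
(2,2)@ 1/3 not
(2,4)% 0/3 not
(2,5)@ 0/3 not
(3,2)% 1/3 not
(3,3)% 2/3 not
(3,4)@ 0/4 not
(3,5)% 1/3 not
(4,0)@ 0/1 not
(4,1)% 0/2 not
(4,2)@ 0/3 not
(4,3)% 2/3 not
(4,4)% 2/3 not
(4,5)% 2/2 satisfied
Unsatisfied: (0,5), (1,2), (1,3), (1,4), (1,5), (2,2), (2,4), (2,5), (3,2), (3,3), (3,4), (3,5), (4,0), (4,1), (4,2), (4,3), (4,4) — 17 in total.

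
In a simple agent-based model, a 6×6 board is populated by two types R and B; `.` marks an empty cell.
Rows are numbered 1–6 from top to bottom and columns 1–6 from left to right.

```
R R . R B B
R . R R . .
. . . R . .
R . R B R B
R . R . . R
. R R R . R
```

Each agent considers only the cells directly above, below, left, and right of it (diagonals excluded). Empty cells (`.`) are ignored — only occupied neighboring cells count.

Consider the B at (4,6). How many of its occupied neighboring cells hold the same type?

0

Occupied neighbors of (4,6): (5,6)=R, (4,5)=R.
Same type (B): 0 of 2.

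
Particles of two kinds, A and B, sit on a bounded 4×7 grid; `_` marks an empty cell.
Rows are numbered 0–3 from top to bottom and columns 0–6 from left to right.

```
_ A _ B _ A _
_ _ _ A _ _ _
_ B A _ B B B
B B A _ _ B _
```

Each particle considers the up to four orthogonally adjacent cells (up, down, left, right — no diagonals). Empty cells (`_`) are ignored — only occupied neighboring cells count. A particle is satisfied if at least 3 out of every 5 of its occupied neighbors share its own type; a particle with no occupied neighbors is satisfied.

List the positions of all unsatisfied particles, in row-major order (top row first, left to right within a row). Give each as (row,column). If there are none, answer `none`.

(0,1)A 0/0 ✓
(0,3)B 0/1 ✗
(0,5)A 0/0 ✓
(1,3)A 0/1 ✗
(2,1)B 1/2 ✗
(2,2)A 1/2 ✗
(2,4)B 1/1 ✓
(2,5)B 3/3 ✓
(2,6)B 1/1 ✓
(3,0)B 1/1 ✓
(3,1)B 2/3 ✓
(3,2)A 1/2 ✗
(3,5)B 1/1 ✓

(0,3), (1,3), (2,1), (2,2), (3,2)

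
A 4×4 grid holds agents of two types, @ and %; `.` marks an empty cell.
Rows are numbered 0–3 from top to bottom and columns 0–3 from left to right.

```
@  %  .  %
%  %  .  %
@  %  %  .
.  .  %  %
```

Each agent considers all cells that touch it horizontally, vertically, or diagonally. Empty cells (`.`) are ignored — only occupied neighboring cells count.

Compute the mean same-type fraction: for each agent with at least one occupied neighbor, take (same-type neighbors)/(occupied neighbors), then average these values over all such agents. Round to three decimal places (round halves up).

0.703

Row 0: (0,0)@ 0/3 · (0,1)% 2/3 · (0,3)% 1/1
Row 1: (1,0)% 3/5 · (1,1)% 4/6 · (1,3)% 2/2
Row 2: (2,0)@ 0/3 · (2,1)% 4/5 · (2,2)% 5/5
Row 3: (3,2)% 3/3 · (3,3)% 2/2
Sum over 11 agents: 0/3 + 2/3 + 1/1 + 3/5 + 4/6 + 2/2 + 0/3 + 4/5 + 5/5 + 3/3 + 2/2 = 116/15; mean = 116/15 ÷ 11 = 116/165 = 0.703030… → 0.703.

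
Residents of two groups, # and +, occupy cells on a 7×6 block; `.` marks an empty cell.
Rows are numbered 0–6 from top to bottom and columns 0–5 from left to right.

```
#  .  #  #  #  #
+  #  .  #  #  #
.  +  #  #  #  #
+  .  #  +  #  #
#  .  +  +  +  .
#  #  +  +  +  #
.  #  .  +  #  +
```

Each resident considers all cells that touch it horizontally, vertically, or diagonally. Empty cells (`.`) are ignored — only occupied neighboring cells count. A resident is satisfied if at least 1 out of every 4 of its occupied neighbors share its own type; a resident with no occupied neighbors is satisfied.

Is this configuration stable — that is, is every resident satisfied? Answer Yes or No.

No

(0,0)# 1/2 ✓
(0,2)# 3/3 ✓
(0,3)# 4/4 ✓
(0,4)# 5/5 ✓
(0,5)# 3/3 ✓
(1,0)+ 1/3 ✓
(1,1)# 3/5 ✓
(1,3)# 7/7 ✓
(1,4)# 8/8 ✓
(1,5)# 5/5 ✓
(2,1)+ 2/5 ✓
(2,2)# 4/6 ✓
(2,3)# 6/7 ✓
(2,4)# 7/8 ✓
(2,5)# 5/5 ✓
(3,0)+ 1/2 ✓
(3,2)# 2/6 ✓
(3,3)+ 3/8 ✓
(3,4)# 4/7 ✓
(3,5)# 3/4 ✓
(4,0)# 2/3 ✓
(4,2)+ 4/6 ✓
(4,3)+ 6/8 ✓
(4,4)+ 4/7 ✓
(5,0)# 3/3 ✓
(5,1)# 3/5 ✓
(5,2)+ 4/6 ✓
(5,3)+ 6/7 ✓
(5,4)+ 5/7 ✓
(5,5)# 1/4 ✓
(6,1)# 2/3 ✓
(6,3)+ 3/4 ✓
(6,4)# 1/5 ✗
(6,5)+ 1/3 ✓
For instance (6,4) has only 1/5 same-type neighbors, below 1/4.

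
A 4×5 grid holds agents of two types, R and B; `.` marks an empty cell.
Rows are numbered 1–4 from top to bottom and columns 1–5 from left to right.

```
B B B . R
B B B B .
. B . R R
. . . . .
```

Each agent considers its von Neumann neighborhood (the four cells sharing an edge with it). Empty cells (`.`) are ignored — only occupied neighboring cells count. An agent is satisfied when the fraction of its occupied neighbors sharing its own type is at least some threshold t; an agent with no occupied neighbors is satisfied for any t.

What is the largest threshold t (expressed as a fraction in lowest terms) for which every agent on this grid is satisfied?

1/2

Row 1: (1,1)B 2/2 · (1,2)B 3/3 · (1,3)B 2/2 · (1,5)R — no occupied neighbors
Row 2: (2,1)B 2/2 · (2,2)B 4/4 · (2,3)B 3/3 · (2,4)B 1/2
Row 3: (3,2)B 1/1 · (3,4)R 1/2 · (3,5)R 1/1
The smallest same-type fraction is 1/2 at (2,4), which reduces to 1/2. Any threshold above that leaves this agent unsatisfied.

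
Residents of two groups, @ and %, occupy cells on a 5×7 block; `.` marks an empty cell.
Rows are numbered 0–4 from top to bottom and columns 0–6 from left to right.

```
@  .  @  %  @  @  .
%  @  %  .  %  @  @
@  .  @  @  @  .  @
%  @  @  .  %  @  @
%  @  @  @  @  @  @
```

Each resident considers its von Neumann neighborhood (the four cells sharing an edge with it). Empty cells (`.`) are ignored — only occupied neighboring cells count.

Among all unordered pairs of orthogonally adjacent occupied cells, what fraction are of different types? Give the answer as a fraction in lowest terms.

Scan each occupied cell's neighbors to the right and below so each pair is counted once.
From row 0: 5 unlike of 7 pairs (running 5/7).
From row 1: 6 unlike of 8 pairs (running 11/15).
From row 2: 2 unlike of 6 pairs (running 13/21).
From row 3: 3 unlike of 10 pairs (running 16/31).
From row 4: 1 unlike of 6 pairs (running 17/37).
Total adjacent occupied pairs: 37; unlike-type pairs: 17.
17/37 is already in lowest terms.

17/37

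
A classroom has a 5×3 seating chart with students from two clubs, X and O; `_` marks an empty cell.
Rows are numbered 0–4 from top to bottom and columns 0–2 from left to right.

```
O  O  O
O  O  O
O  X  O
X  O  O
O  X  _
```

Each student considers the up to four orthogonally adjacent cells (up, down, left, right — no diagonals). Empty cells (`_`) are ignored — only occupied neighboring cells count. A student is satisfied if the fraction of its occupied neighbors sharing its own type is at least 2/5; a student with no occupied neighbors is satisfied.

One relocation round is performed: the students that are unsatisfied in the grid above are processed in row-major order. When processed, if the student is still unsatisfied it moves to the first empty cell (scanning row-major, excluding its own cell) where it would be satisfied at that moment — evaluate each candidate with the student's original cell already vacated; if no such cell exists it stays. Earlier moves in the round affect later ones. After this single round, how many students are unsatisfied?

Initially unsatisfied (in order): (2,0), (2,1), (3,0), (3,1), (4,0), (4,1).
  (2,0) → (4,2).
  (2,1) → (2,0).
  (3,0): no empty cell satisfies it; stays.
  (3,1) → (2,1).
  (4,0) → (3,1).
  (4,1) → (4,0).
Resulting grid:
O O O
O O O
X O O
X O O
X _ O
Unsatisfied now: (2,0).

1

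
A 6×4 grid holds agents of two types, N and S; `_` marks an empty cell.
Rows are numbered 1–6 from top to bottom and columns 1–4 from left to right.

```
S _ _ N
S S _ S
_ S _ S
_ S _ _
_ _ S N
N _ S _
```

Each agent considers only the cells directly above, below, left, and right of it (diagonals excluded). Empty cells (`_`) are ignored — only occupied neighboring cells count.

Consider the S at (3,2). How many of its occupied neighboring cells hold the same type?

2

Occupied neighbors of (3,2): (2,2)=S, (4,2)=S.
Same type (S): 2 of 2.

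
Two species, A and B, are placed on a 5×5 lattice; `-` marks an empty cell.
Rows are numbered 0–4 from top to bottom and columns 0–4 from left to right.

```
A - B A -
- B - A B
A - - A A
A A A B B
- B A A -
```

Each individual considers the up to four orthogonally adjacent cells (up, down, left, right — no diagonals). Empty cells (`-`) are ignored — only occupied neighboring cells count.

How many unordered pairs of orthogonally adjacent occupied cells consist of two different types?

Scan each occupied cell's neighbors to the right and below so each pair is counted once.
Row 0: B(0,2)–A(0,3)≠ A(0,3)–A(1,3)=  → 1/2 unlike.
Row 1: A(1,3)–B(1,4)≠ A(1,3)–A(2,3)= B(1,4)–A(2,4)≠  → 2/3 unlike.
Row 2: A(2,0)–A(3,0)= A(2,3)–A(2,4)= A(2,3)–B(3,3)≠ A(2,4)–B(3,4)≠  → 2/4 unlike.
Row 3: A(3,0)–A(3,1)= A(3,1)–A(3,2)= A(3,1)–B(4,1)≠ A(3,2)–B(3,3)≠ A(3,2)–A(4,2)= B(3,3)–B(3,4)= B(3,3)–A(4,3)≠  → 3/7 unlike.
Row 4: B(4,1)–A(4,2)≠ A(4,2)–A(4,3)=  → 1/2 unlike.
Total adjacent occupied pairs: 18; unlike-type pairs: 9.

9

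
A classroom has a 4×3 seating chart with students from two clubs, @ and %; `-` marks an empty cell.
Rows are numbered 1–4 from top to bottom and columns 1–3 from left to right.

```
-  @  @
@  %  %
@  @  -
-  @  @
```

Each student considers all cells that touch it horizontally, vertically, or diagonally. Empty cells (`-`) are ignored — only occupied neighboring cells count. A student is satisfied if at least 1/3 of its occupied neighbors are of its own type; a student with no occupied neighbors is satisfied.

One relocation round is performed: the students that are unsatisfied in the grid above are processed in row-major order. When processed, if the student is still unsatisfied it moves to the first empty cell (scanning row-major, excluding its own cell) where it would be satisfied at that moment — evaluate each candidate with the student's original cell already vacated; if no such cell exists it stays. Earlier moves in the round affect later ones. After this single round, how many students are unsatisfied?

1

Initially unsatisfied (in order): (2,2), (2,3).
  (2,2): no empty cell satisfies it; stays.
  (2,3) → (1,1).
Resulting grid:
% @ @
@ % -
@ @ -
- @ @
Unsatisfied now: (2,2).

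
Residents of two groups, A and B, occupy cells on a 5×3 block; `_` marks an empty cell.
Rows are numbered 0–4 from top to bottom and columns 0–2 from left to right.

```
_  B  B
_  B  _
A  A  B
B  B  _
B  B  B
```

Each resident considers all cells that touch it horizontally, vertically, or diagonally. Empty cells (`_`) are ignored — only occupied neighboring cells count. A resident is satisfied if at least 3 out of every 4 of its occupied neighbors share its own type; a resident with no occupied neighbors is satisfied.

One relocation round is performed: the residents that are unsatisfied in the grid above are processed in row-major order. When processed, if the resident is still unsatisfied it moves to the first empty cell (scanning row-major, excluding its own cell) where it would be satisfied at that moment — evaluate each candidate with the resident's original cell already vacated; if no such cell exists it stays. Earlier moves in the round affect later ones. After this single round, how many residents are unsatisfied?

Initially unsatisfied (in order): (1,1), (2,0), (2,1), (2,2), (3,0), (3,1).
  (1,1) → (0,0).
  (2,0): no empty cell satisfies it; stays.
  (2,1): no empty cell satisfies it; stays.
  (2,2) → (3,2).
  (3,0): no empty cell satisfies it; stays.
  (3,1): no empty cell satisfies it; stays.
Resulting grid:
B B B
_ _ _
A A _
B B B
B B B
Unsatisfied now: (2,0), (2,1), (3,0), (3,1).

4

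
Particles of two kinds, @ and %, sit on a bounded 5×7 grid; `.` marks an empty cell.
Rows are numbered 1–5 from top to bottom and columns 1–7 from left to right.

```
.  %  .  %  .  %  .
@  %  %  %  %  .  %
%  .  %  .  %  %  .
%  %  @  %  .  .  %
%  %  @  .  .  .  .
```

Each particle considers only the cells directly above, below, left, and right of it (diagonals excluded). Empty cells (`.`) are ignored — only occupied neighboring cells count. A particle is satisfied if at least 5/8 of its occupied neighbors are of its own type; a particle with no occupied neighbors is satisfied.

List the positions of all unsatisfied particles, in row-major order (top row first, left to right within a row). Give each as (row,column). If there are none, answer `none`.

(1,2)% 1/1 ✓
(1,4)% 1/1 ✓
(1,6)% 0/0 ✓
(2,1)@ 0/2 ✗
(2,2)% 2/3 ✓
(2,3)% 3/3 ✓
(2,4)% 3/3 ✓
(2,5)% 2/2 ✓
(2,7)% 0/0 ✓
(3,1)% 1/2 ✗
(3,3)% 1/2 ✗
(3,5)% 2/2 ✓
(3,6)% 1/1 ✓
(4,1)% 3/3 ✓
(4,2)% 2/3 ✓
(4,3)@ 1/4 ✗
(4,4)% 0/1 ✗
(4,7)% 0/0 ✓
(5,1)% 2/2 ✓
(5,2)% 2/3 ✓
(5,3)@ 1/2 ✗

(2,1), (3,1), (3,3), (4,3), (4,4), (5,3)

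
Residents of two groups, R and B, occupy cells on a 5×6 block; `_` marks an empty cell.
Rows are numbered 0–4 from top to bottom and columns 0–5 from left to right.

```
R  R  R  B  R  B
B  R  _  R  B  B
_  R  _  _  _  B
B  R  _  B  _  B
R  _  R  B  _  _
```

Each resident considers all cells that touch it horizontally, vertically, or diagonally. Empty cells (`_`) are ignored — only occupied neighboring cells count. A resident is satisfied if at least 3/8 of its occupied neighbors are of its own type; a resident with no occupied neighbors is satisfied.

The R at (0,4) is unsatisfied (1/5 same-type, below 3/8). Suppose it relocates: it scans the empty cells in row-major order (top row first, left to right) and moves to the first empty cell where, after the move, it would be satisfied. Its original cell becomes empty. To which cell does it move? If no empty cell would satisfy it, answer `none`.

(1,2)

Vacating (0,4). Empty cells in order:
  (1,2): 5/6 same-type → satisfied — stop here.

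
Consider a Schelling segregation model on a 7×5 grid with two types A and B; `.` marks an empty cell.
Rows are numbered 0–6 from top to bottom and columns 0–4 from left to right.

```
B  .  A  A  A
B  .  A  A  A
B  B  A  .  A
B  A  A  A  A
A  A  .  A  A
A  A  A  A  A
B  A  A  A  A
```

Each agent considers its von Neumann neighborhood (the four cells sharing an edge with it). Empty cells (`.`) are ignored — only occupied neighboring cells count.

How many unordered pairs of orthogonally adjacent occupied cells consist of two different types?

Scan each occupied cell's neighbors to the right and below so each pair is counted once.
From row 0: 0 unlike of 6 pairs (running 0/6).
From row 1: 0 unlike of 5 pairs (running 0/11).
From row 2: 2 unlike of 6 pairs (running 2/17).
From row 3: 2 unlike of 8 pairs (running 4/25).
From row 4: 0 unlike of 6 pairs (running 4/31).
From row 5: 1 unlike of 9 pairs (running 5/40).
From row 6: 1 unlike of 4 pairs (running 6/44).
Total adjacent occupied pairs: 44; unlike-type pairs: 6.

6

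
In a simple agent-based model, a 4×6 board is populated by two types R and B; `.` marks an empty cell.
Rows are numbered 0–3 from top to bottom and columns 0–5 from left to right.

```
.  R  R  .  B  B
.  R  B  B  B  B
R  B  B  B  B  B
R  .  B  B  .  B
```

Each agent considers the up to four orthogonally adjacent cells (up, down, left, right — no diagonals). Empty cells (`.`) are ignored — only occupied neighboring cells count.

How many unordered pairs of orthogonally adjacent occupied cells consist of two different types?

4

Scan each occupied cell's neighbors to the right and below so each pair is counted once.
Row 0: R(0,1)–R(0,2)= R(0,1)–R(1,1)= R(0,2)–B(1,2)≠ B(0,4)–B(0,5)= B(0,4)–B(1,4)= B(0,5)–B(1,5)=  → 1/6 unlike.
Row 1: R(1,1)–B(1,2)≠ R(1,1)–B(2,1)≠ B(1,2)–B(1,3)= B(1,2)–B(2,2)= B(1,3)–B(1,4)= B(1,3)–B(2,3)= B(1,4)–B(1,5)= B(1,4)–B(2,4)= B(1,5)–B(2,5)=  → 2/9 unlike.
Row 2: R(2,0)–B(2,1)≠ R(2,0)–R(3,0)= B(2,1)–B(2,2)= B(2,2)–B(2,3)= B(2,2)–B(3,2)= B(2,3)–B(2,4)= B(2,3)–B(3,3)= B(2,4)–B(2,5)= B(2,5)–B(3,5)=  → 1/9 unlike.
Row 3: B(3,2)–B(3,3)=  → 0/1 unlike.
Total adjacent occupied pairs: 25; unlike-type pairs: 4.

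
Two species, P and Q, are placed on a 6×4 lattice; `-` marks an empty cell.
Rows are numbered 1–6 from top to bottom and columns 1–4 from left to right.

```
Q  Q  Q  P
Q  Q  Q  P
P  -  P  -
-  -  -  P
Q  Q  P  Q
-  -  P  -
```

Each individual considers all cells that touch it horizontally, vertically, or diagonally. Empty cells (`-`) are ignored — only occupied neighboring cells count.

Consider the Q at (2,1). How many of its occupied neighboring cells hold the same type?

Occupied neighbors of (2,1): (1,1)=Q, (1,2)=Q, (2,2)=Q, (3,1)=P.
Same type (Q): 3 of 4.

3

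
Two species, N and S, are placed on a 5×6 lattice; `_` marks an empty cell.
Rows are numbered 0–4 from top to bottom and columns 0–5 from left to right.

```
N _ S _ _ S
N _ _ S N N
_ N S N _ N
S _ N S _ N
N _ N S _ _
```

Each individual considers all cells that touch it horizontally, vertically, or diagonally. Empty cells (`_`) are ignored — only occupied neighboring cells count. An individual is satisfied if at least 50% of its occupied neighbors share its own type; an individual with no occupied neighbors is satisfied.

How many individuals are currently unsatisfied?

(0,0)N 1/1 ok
(0,2)S 1/1 ok
(0,5)S 0/2 unhappy
(1,0)N 2/2 ok
(1,3)S 2/4 ok
(1,4)N 3/5 ok
(1,5)N 2/3 ok
(2,1)N 2/4 ok
(2,2)S 2/5 unhappy
(2,3)N 2/5 unhappy
(2,5)N 3/3 ok
(3,0)S 0/2 unhappy
(3,2)N 3/6 ok
(3,3)S 2/5 unhappy
(3,5)N 1/1 ok
(4,0)N 0/1 unhappy
(4,2)N 1/3 unhappy
(4,3)S 1/3 unhappy
Unsatisfied: (0,5), (2,2), (2,3), (3,0), (3,3), (4,0), (4,2), (4,3) — 8 in total.

8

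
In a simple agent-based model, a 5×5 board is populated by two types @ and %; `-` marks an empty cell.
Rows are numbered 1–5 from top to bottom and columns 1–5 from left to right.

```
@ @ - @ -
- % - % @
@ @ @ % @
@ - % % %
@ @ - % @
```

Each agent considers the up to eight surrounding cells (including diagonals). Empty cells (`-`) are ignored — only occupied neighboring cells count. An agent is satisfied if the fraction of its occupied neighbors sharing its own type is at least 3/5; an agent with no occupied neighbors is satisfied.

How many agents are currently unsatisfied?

12

(1,1)@ 1/2 ✗
(1,2)@ 1/2 ✗
(1,4)@ 1/2 ✗
(2,2)% 0/5 ✗
(2,4)% 1/5 ✗
(2,5)@ 2/4 ✗
(3,1)@ 2/3 ✓
(3,2)@ 3/5 ✓
(3,3)@ 1/6 ✗
(3,4)% 4/7 ✗
(3,5)@ 1/5 ✗
(4,1)@ 4/4 ✓
(4,3)% 3/6 ✗
(4,4)% 4/7 ✗
(4,5)% 3/5 ✓
(5,1)@ 2/2 ✓
(5,2)@ 2/3 ✓
(5,4)% 3/4 ✓
(5,5)@ 0/3 ✗
Unsatisfied: (1,1), (1,2), (1,4), (2,2), (2,4), (2,5), (3,3), (3,4), (3,5), (4,3), (4,4), (5,5) — 12 in total.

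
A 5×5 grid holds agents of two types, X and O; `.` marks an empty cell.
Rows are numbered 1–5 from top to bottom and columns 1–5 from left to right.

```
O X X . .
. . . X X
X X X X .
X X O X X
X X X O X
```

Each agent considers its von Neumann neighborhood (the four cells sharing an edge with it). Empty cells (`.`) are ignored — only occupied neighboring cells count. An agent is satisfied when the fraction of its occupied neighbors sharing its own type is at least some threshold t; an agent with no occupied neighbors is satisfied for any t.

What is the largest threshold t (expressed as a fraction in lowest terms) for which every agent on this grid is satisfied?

0/1

(1,1)O 0/1
(1,2)X 1/2
(1,3)X 1/1
(2,4)X 2/2
(2,5)X 1/1
(3,1)X 2/2
(3,2)X 3/3
(3,3)X 2/3
(3,4)X 3/3
(4,1)X 3/3
(4,2)X 3/4
(4,3)O 0/4
(4,4)X 2/4
(4,5)X 2/2
(5,1)X 2/2
(5,2)X 3/3
(5,3)X 1/3
(5,4)O 0/3
(5,5)X 1/2
The smallest same-type fraction is 0/1 at (1,1), which reduces to 0/1. Any threshold above that leaves this agent unsatisfied.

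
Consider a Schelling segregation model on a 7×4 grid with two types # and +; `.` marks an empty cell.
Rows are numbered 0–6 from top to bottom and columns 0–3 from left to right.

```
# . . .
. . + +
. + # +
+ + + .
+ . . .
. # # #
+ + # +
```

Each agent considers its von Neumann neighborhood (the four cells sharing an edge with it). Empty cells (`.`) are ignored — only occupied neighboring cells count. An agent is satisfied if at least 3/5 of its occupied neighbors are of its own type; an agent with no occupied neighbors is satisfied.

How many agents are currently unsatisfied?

10

Row 0: (0,0)# 0/0 ✓
Row 1: (1,2)+ 1/2 ✗ · (1,3)+ 2/2 ✓
Row 2: (2,1)+ 1/2 ✗ · (2,2)# 0/4 ✗ · (2,3)+ 1/2 ✗
Row 3: (3,0)+ 2/2 ✓ · (3,1)+ 3/3 ✓ · (3,2)+ 1/2 ✗
Row 4: (4,0)+ 1/1 ✓
Row 5: (5,1)# 1/2 ✗ · (5,2)# 3/3 ✓ · (5,3)# 1/2 ✗
Row 6: (6,0)+ 1/1 ✓ · (6,1)+ 1/3 ✗ · (6,2)# 1/3 ✗ · (6,3)+ 0/2 ✗
Unsatisfied: (1,2), (2,1), (2,2), (2,3), (3,2), (5,1), (5,3), (6,1), (6,2), (6,3) — 10 in total.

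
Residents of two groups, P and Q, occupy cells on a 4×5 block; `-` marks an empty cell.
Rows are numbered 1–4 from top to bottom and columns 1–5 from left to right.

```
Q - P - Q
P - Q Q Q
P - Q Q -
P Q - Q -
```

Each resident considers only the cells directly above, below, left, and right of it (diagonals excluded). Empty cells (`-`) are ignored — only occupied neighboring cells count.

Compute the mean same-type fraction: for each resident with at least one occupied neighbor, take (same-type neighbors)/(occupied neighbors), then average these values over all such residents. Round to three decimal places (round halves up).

0.667

(1,1)Q 0/1
(1,3)P 0/1
(1,5)Q 1/1
(2,1)P 1/2
(2,3)Q 2/3
(2,4)Q 3/3
(2,5)Q 2/2
(3,1)P 2/2
(3,3)Q 2/2
(3,4)Q 3/3
(4,1)P 1/2
(4,2)Q 0/1
(4,4)Q 1/1
Sum over 13 residents: 0/1 + 0/1 + 1/1 + 1/2 + 2/3 + 3/3 + 2/2 + 2/2 + 2/2 + 3/3 + 1/2 + 0/1 + 1/1 = 26/3; mean = 26/3 ÷ 13 = 2/3 = 0.666666… → 0.667.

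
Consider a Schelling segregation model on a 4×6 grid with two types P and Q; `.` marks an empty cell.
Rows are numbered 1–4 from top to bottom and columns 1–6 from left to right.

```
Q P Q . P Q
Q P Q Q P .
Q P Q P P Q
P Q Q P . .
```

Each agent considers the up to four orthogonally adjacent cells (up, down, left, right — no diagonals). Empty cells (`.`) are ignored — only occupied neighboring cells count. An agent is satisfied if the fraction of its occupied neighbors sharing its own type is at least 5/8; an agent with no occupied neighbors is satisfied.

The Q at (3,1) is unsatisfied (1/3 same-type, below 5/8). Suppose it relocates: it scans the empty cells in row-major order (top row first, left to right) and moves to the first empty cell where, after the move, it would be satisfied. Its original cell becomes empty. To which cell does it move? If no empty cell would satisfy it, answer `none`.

(1,4)

Vacating (3,1). Empty cells in order:
  (1,4): 2/3 same-type → satisfied — stop here.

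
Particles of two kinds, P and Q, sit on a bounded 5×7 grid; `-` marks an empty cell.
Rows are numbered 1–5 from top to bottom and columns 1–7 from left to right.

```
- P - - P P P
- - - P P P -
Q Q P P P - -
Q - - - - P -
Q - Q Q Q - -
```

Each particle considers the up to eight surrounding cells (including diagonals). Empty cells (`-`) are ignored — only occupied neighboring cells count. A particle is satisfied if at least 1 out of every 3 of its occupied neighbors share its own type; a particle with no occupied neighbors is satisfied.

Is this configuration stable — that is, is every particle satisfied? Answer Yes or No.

Yes

(1,2)P 0/0 ✓
(1,5)P 4/4 ✓
(1,6)P 4/4 ✓
(1,7)P 2/2 ✓
(2,4)P 5/5 ✓
(2,5)P 6/6 ✓
(2,6)P 5/5 ✓
(3,1)Q 2/2 ✓
(3,2)Q 2/3 ✓
(3,3)P 2/3 ✓
(3,4)P 4/4 ✓
(3,5)P 5/5 ✓
(4,1)Q 3/3 ✓
(4,6)P 1/2 ✓
(5,1)Q 1/1 ✓
(5,3)Q 1/1 ✓
(5,4)Q 2/2 ✓
(5,5)Q 1/2 ✓
All meet the threshold, so the configuration is stable.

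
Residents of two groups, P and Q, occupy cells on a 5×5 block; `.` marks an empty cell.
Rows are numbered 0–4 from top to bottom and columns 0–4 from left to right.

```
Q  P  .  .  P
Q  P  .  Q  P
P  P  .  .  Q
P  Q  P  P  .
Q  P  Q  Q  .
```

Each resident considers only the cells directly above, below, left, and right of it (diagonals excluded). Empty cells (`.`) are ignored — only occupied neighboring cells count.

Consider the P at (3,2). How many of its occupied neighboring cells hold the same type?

Occupied neighbors of (3,2): (4,2)=Q, (3,1)=Q, (3,3)=P.
Same type (P): 1 of 3.

1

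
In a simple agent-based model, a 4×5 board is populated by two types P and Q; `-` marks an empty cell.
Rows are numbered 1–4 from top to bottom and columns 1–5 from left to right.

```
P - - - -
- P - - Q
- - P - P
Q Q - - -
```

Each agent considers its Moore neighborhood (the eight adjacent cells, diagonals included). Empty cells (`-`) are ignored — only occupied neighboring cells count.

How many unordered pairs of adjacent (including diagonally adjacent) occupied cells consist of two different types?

2

Scan each occupied cell's neighbors to the right and below (and the two forward diagonals) so each pair is counted once.
Row 1: P(1,1)–P(2,2)=  → 0/1 unlike.
Row 2: P(2,2)–P(3,3)= Q(2,5)–P(3,5)≠  → 1/2 unlike.
Row 3: P(3,3)–Q(4,2)≠  → 1/1 unlike.
Row 4: Q(4,1)–Q(4,2)=  → 0/1 unlike.
Total adjacent occupied pairs: 5; unlike-type pairs: 2.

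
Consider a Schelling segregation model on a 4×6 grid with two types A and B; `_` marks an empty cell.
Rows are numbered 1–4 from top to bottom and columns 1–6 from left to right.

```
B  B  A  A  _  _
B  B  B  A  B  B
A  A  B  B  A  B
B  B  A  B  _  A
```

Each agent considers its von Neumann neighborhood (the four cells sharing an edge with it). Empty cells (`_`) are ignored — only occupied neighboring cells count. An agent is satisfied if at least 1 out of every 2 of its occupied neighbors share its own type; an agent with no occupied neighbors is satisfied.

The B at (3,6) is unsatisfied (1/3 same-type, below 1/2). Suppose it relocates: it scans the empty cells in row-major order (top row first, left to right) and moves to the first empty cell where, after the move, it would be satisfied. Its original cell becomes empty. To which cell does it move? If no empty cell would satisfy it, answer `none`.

Vacating (3,6). Empty cells in order:
  (1,5): 1/2 same-type → satisfied — stop here.

(1,5)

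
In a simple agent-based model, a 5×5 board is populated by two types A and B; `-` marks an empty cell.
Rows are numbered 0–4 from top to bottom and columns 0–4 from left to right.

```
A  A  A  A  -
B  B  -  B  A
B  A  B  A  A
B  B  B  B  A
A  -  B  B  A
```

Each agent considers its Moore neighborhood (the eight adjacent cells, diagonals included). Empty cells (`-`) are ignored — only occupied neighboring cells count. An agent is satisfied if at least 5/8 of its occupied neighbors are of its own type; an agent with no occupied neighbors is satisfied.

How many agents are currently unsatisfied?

15

Row 0: (0,0)A 1/3 ✗ · (0,1)A 2/4 ✗ · (0,2)A 2/4 ✗ · (0,3)A 2/3 ✓
Row 1: (1,0)B 2/5 ✗ · (1,1)B 3/7 ✗ · (1,3)B 1/6 ✗ · (1,4)A 3/4 ✓
Row 2: (2,0)B 4/5 ✓ · (2,1)A 0/7 ✗ · (2,2)B 5/7 ✓ · (2,3)A 3/7 ✗ · (2,4)A 3/5 ✗
Row 3: (3,0)B 2/4 ✗ · (3,1)B 5/7 ✓ · (3,2)B 5/7 ✓ · (3,3)B 4/8 ✗ · (3,4)A 3/5 ✗
Row 4: (4,0)A 0/2 ✗ · (4,2)B 4/4 ✓ · (4,3)B 3/5 ✗ · (4,4)A 1/3 ✗
Unsatisfied: (0,0), (0,1), (0,2), (1,0), (1,1), (1,3), (2,1), (2,3), (2,4), (3,0), (3,3), (3,4), (4,0), (4,3), (4,4) — 15 in total.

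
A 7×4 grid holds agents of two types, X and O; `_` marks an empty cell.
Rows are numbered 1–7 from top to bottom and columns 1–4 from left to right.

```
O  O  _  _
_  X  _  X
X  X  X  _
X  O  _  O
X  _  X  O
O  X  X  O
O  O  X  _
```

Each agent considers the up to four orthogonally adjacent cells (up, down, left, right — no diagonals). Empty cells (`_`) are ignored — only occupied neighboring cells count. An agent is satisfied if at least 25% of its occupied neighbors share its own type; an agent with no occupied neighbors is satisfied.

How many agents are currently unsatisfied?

1

(1,1)O 1/1 ✓
(1,2)O 1/2 ✓
(2,2)X 1/2 ✓
(2,4)X 0/0 ✓
(3,1)X 2/2 ✓
(3,2)X 3/4 ✓
(3,3)X 1/1 ✓
(4,1)X 2/3 ✓
(4,2)O 0/2 ✗
(4,4)O 1/1 ✓
(5,1)X 1/2 ✓
(5,3)X 1/2 ✓
(5,4)O 2/3 ✓
(6,1)O 1/3 ✓
(6,2)X 1/3 ✓
(6,3)X 3/4 ✓
(6,4)O 1/2 ✓
(7,1)O 2/2 ✓
(7,2)O 1/3 ✓
(7,3)X 1/2 ✓
Unsatisfied: (4,2) — 1 in total.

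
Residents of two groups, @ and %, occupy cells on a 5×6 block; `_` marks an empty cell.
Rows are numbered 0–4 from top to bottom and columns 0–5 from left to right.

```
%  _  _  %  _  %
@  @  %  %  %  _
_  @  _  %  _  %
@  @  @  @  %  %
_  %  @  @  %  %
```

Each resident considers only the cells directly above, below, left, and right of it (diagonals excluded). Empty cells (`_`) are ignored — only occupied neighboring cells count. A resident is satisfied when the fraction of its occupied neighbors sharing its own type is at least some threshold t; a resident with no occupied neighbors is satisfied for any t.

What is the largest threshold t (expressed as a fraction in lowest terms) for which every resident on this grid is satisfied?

(0,0)% 0/1
(0,3)% 1/1
(0,5)% — no occupied neighbors
(1,0)@ 1/2
(1,1)@ 2/3
(1,2)% 1/2
(1,3)% 4/4
(1,4)% 1/1
(2,1)@ 2/2
(2,3)% 1/2
(2,5)% 1/1
(3,0)@ 1/1
(3,1)@ 3/4
(3,2)@ 3/3
(3,3)@ 2/4
(3,4)% 2/3
(3,5)% 3/3
(4,1)% 0/2
(4,2)@ 2/3
(4,3)@ 2/3
(4,4)% 2/3
(4,5)% 2/2
The smallest same-type fraction is 0/1 at (0,0), which reduces to 0/1. Any threshold above that leaves this resident unsatisfied.

0/1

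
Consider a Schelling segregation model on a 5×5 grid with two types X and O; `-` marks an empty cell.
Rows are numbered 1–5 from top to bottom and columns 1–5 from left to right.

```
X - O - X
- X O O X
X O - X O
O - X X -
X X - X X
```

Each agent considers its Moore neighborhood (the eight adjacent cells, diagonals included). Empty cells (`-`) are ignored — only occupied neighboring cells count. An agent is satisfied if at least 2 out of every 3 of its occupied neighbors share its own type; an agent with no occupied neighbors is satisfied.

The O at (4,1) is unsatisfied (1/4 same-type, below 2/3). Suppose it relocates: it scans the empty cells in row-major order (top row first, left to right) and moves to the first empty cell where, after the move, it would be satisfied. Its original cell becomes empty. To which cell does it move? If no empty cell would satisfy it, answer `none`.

Vacating (4,1). Empty cells in order:
  (1,2): 2/4 same-type → still unsatisfied.
  (1,4): 3/5 same-type → still unsatisfied.
  (2,1): 1/4 same-type → still unsatisfied.
  (3,3): 3/7 same-type → still unsatisfied.
  (4,2): 1/5 same-type → still unsatisfied.
  (4,5): 1/5 same-type → still unsatisfied.
  (5,3): 0/4 same-type → still unsatisfied.

none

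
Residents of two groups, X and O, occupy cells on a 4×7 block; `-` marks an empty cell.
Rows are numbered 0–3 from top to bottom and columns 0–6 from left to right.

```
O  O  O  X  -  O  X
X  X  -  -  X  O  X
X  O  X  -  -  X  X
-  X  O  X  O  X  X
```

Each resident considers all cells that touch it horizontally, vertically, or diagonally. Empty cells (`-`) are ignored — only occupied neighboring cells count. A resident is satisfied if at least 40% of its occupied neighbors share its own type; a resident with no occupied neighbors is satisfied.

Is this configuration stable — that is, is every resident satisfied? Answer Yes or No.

Row 0: (0,0)O 1/3 ✗ · (0,1)O 2/4 ✓ · (0,2)O 1/3 ✗ · (0,3)X 1/2 ✓ · (0,5)O 1/4 ✗ · (0,6)X 1/3 ✗
Row 1: (1,0)X 2/5 ✓ · (1,1)X 3/7 ✓ · (1,4)X 2/4 ✓ · (1,5)O 1/6 ✗ · (1,6)X 3/5 ✓
Row 2: (2,0)X 3/4 ✓ · (2,1)O 1/6 ✗ · (2,2)X 3/5 ✓ · (2,5)X 5/7 ✓ · (2,6)X 4/5 ✓
Row 3: (3,1)X 2/4 ✓ · (3,2)O 1/4 ✗ · (3,3)X 1/3 ✗ · (3,4)O 0/3 ✗ · (3,5)X 3/4 ✓ · (3,6)X 3/3 ✓
For instance (0,0) has only 1/3 same-type neighbors, below 2/5.

No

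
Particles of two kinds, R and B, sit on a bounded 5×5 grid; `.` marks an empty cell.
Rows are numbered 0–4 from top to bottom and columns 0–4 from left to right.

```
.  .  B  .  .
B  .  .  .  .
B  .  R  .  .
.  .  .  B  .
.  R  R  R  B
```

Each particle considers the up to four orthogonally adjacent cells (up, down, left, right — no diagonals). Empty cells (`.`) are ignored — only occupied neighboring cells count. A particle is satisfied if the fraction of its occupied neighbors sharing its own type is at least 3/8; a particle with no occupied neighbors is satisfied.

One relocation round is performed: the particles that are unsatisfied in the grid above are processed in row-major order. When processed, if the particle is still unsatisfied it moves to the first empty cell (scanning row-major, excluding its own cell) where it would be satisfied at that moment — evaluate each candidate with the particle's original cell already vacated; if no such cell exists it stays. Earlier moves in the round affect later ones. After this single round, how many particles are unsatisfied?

Initially unsatisfied (in order): (3,3), (4,3), (4,4).
  (3,3) → (0,0).
  (4,3): now satisfied by earlier moves; stays.
  (4,4) → (0,1).
Resulting grid:
B B B . .
B . . . .
B . R . .
. . . . .
. R R R .
All satisfied now.

0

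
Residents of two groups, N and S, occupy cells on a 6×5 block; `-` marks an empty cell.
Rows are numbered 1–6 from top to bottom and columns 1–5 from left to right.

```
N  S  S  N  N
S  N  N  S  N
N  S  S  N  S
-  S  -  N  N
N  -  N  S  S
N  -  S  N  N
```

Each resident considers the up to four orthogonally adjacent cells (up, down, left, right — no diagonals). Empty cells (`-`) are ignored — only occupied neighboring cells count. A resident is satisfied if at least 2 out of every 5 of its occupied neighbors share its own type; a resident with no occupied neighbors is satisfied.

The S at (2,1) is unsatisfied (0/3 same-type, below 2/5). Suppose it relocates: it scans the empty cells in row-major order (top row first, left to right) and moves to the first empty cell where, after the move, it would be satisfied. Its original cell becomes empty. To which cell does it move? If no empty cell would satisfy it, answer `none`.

(4,3)

Vacating (2,1). Empty cells in order:
  (4,1): 1/3 same-type → still unsatisfied.
  (4,3): 2/4 same-type → satisfied — stop here.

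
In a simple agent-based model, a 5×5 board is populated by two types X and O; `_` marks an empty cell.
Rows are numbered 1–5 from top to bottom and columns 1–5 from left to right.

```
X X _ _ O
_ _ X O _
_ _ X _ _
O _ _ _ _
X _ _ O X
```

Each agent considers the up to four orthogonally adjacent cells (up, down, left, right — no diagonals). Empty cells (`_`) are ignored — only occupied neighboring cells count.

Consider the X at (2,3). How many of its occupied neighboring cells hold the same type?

Occupied neighbors of (2,3): (3,3)=X, (2,4)=O.
Same type (X): 1 of 2.

1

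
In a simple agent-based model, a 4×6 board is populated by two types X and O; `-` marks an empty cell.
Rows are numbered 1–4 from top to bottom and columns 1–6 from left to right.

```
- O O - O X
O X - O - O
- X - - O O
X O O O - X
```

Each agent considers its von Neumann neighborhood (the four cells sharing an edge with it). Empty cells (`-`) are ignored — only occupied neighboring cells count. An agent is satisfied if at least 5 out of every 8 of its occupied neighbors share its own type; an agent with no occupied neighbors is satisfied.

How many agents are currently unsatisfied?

Row 1: (1,2)O 1/2 unhappy · (1,3)O 1/1 ok · (1,5)O 0/1 unhappy · (1,6)X 0/2 unhappy
Row 2: (2,1)O 0/1 unhappy · (2,2)X 1/3 unhappy · (2,4)O 0/0 ok · (2,6)O 1/2 unhappy
Row 3: (3,2)X 1/2 unhappy · (3,5)O 1/1 ok · (3,6)O 2/3 ok
Row 4: (4,1)X 0/1 unhappy · (4,2)O 1/3 unhappy · (4,3)O 2/2 ok · (4,4)O 1/1 ok · (4,6)X 0/1 unhappy
Unsatisfied: (1,2), (1,5), (1,6), (2,1), (2,2), (2,6), (3,2), (4,1), (4,2), (4,6) — 10 in total.

10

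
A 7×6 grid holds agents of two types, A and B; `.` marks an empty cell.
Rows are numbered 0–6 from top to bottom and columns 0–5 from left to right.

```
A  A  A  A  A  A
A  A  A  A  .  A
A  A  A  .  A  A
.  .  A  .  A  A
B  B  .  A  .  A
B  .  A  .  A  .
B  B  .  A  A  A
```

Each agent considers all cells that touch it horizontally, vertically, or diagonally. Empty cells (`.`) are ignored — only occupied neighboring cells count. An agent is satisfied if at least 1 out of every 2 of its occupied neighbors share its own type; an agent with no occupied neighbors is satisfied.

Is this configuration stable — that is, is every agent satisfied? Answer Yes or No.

(0,0)A 3/3 ✓
(0,1)A 5/5 ✓
(0,2)A 5/5 ✓
(0,3)A 4/4 ✓
(0,4)A 4/4 ✓
(0,5)A 2/2 ✓
(1,0)A 5/5 ✓
(1,1)A 8/8 ✓
(1,2)A 7/7 ✓
(1,3)A 6/6 ✓
(1,5)A 4/4 ✓
(2,0)A 3/3 ✓
(2,1)A 6/6 ✓
(2,2)A 5/5 ✓
(2,4)A 5/5 ✓
(2,5)A 4/4 ✓
(3,2)A 3/4 ✓
(3,4)A 5/5 ✓
(3,5)A 4/4 ✓
(4,0)B 2/2 ✓
(4,1)B 2/4 ✓
(4,3)A 4/4 ✓
(4,5)A 3/3 ✓
(5,0)B 4/4 ✓
(5,2)A 2/4 ✓
(5,4)A 5/5 ✓
(6,0)B 2/2 ✓
(6,1)B 2/3 ✓
(6,3)A 3/3 ✓
(6,4)A 3/3 ✓
(6,5)A 2/2 ✓
All meet the threshold, so the configuration is stable.

Yes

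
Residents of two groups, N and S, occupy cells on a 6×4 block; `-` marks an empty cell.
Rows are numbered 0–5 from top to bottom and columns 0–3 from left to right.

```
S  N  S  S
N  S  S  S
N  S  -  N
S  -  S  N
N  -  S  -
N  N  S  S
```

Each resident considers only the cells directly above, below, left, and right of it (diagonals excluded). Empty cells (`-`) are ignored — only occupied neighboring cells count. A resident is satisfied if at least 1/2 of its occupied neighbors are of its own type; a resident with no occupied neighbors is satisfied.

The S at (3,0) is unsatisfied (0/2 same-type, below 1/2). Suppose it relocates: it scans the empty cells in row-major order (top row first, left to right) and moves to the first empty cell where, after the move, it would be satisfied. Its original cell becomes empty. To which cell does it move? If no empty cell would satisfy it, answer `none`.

(2,2)

Vacating (3,0). Empty cells in order:
  (2,2): 3/4 same-type → satisfied — stop here.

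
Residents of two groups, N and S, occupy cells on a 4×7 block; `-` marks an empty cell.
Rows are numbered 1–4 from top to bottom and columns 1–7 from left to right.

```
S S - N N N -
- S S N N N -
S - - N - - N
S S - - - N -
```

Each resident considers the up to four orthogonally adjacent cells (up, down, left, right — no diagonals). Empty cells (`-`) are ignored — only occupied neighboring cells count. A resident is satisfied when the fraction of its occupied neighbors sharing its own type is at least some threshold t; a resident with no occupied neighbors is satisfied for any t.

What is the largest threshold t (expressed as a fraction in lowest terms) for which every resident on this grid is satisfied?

1/2

Row 1: (1,1)S 1/1 · (1,2)S 2/2 · (1,4)N 2/2 · (1,5)N 3/3 · (1,6)N 2/2
Row 2: (2,2)S 2/2 · (2,3)S 1/2 · (2,4)N 3/4 · (2,5)N 3/3 · (2,6)N 2/2
Row 3: (3,1)S 1/1 · (3,4)N 1/1 · (3,7)N — no occupied neighbors
Row 4: (4,1)S 2/2 · (4,2)S 1/1 · (4,6)N — no occupied neighbors
The smallest same-type fraction is 1/2 at (2,3), which reduces to 1/2. Any threshold above that leaves this resident unsatisfied.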